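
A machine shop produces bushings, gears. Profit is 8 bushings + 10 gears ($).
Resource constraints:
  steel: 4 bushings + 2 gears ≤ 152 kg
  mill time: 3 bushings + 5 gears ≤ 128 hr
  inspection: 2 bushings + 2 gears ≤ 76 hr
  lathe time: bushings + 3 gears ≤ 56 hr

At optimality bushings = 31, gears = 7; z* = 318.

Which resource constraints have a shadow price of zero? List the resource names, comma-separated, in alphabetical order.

lathe time, steel

steel: 138/152 (slack 14)
mill time: 128/128 (binding)
inspection: 76/76 (binding)
lathe time: 52/56 (slack 4)
By complementary slackness, a constraint with positive slack has shadow price 0 → lathe time, steel.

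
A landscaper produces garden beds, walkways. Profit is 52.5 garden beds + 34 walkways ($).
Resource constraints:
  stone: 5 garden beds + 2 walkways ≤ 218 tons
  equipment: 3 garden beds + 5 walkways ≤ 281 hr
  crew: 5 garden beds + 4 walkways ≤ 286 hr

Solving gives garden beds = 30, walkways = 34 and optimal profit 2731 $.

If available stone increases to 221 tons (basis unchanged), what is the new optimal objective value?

2743

Binding: stone and crew. Non-binding: equipment (21 unused).
By complementary slackness, y = 0 for the non-binding constraint.
Dual feasibility on the basic columns requires 5·y_stone + 5·y_crew = 52.5, 2·y_stone + 4·y_crew = 34.
This yields shadow prices y_stone = 4, y_crew = 6.5.
Δz = y_stone·Δb = 4 × (3) = 12, so new z* = 2731 + 12 = 2743.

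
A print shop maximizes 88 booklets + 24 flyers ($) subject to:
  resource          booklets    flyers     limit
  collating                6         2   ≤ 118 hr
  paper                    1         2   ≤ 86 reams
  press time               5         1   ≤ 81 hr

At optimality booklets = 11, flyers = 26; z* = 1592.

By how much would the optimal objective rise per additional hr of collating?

Binding: collating and press time. Non-binding: paper (23 unused).
Since paper is not tight, its dual is 0.
Dual feasibility on the basic columns requires 6·y_collating + 5·y_press time = 88, 2·y_collating + 1·y_press time = 24.
This yields shadow prices y_collating = 8, y_press time = 8.
Shadow price of collating = 8.

8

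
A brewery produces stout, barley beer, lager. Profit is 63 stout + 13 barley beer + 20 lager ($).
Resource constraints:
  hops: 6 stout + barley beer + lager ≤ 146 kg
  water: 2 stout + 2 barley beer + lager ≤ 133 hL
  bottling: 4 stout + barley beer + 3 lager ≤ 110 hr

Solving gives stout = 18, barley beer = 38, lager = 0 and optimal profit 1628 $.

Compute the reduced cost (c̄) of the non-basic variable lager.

-8

Binding: hops and bottling. Non-binding: water (21 unused).
Since water is not tight, its dual is 0.
The binding rows give the dual system: 6·y_hops + 4·y_bottling = 63 and 1·y_hops + 1·y_bottling = 13.
This yields shadow prices y_hops = 5.5, y_bottling = 7.5.
Reduced cost of lager: c₃ − yᵀa₃ = 20 − (5.5·1 + 7.5·3) = 20 − 28 = -8.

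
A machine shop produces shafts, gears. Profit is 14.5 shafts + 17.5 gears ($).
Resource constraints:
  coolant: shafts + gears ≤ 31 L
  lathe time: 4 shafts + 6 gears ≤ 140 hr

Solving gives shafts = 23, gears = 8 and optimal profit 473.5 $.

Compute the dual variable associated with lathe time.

At the optimum: coolant uses 31 of 31 (binding); lathe time uses 140 of 140 (binding).
The binding rows give the dual system: 1·y_coolant + 4·y_lathe time = 14.5 and 1·y_coolant + 6·y_lathe time = 17.5.
This yields shadow prices y_coolant = 8.5, y_lathe time = 1.5.
Shadow price of lathe time = 1.5.

1.5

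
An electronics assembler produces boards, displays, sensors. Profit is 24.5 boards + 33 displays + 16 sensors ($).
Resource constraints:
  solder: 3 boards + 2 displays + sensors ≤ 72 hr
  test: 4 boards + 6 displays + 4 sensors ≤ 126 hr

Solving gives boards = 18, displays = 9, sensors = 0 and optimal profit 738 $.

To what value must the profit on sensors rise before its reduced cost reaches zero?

21.5

Both solder and test are binding at x*.
Dual feasibility on the basic columns requires 3·y_solder + 4·y_test = 24.5, 2·y_solder + 6·y_test = 33.
This yields shadow prices y_solder = 1.5, y_test = 5.
sensors enters the basis when its profit ≥ yᵀa₃ = 1.5·1 + 5·4 = 21.5.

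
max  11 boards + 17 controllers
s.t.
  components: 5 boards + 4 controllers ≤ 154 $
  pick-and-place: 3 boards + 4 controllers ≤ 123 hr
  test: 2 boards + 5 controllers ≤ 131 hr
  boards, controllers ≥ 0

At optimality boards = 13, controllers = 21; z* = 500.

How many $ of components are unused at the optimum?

5

components used = 5·13 + 4·21 = 149; slack = 154 − 149 = 5.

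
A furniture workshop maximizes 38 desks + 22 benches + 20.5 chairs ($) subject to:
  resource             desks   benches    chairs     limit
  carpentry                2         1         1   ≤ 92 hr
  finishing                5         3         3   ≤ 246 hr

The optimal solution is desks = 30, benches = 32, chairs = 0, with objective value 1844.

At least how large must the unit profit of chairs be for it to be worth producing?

22

At the optimum: carpentry uses 92 of 92 (binding); finishing uses 246 of 246 (binding).
From A_Bᵀ y = c: 2·y_carpentry + 5·y_finishing = 38; 1·y_carpentry + 3·y_finishing = 22.
This yields shadow prices y_carpentry = 4, y_finishing = 6.
chairs enters the basis when its profit ≥ yᵀa₃ = 4·1 + 6·3 = 22.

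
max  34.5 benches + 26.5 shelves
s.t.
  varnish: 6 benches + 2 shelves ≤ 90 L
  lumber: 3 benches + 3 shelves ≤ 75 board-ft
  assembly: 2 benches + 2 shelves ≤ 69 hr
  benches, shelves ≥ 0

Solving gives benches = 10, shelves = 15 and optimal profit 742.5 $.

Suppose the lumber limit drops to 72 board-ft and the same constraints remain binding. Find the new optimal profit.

720

Binding: varnish and lumber. Non-binding: assembly (19 unused).
Since assembly is not tight, its dual is 0.
Dual feasibility on the basic columns requires 6·y_varnish + 3·y_lumber = 34.5, 2·y_varnish + 3·y_lumber = 26.5.
This yields shadow prices y_varnish = 2, y_lumber = 7.5.
Δz = y_lumber·Δb = 7.5 × (-3) = -22.5, so new z* = 742.5 − 22.5 = 720.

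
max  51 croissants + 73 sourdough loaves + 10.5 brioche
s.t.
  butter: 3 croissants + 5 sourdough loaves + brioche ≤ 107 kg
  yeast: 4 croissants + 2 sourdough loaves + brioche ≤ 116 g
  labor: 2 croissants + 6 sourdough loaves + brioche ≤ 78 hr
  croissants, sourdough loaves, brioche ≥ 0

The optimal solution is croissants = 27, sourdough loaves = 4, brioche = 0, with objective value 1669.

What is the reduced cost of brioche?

At the optimum: butter uses 101 of 107 (slack = 6); yeast uses 116 of 116 (binding); labor uses 78 of 78 (binding).
By complementary slackness, y = 0 for the non-binding constraint.
From A_Bᵀ y = c: 4·y_yeast + 2·y_labor = 51; 2·y_yeast + 6·y_labor = 73.
→ y_yeast = 8 and y_labor = 9.5.
Reduced cost of brioche: c₃ − yᵀa₃ = 10.5 − (8·1 + 9.5·1) = 10.5 − 17.5 = -7.

-7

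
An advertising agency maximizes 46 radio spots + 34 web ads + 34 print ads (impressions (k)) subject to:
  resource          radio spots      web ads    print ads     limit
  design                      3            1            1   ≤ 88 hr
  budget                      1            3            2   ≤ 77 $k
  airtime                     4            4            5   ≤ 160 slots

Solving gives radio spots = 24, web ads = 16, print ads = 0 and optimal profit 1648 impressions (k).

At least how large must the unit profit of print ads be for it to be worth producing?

At the optimum: design uses 88 of 88 (binding); budget uses 72 of 77 (slack = 5); airtime uses 160 of 160 (binding).
Slack constraints have shadow price 0 (complementary slackness).
Dual feasibility on the basic columns requires 3·y_design + 4·y_airtime = 46, 1·y_design + 4·y_airtime = 34.
→ y_design = 6 and y_airtime = 7.
print ads enters the basis when its profit ≥ yᵀa₃ = 6·1 + 7·5 = 41.

41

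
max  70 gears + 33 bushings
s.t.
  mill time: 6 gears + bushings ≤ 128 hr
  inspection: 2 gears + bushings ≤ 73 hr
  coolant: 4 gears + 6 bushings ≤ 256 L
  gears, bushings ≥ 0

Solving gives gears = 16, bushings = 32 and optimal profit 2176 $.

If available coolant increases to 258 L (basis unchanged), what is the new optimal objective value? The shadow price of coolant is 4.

2184

Δb = 2, so new z* = 2176 + (4)·(2) = 2176 + 8 = 2184.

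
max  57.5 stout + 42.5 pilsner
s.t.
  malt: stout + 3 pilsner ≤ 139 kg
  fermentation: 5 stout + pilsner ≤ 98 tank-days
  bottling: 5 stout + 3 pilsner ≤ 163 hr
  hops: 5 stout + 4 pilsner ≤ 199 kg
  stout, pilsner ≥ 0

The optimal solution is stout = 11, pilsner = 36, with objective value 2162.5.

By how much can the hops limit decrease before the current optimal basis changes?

3.5

Binding constraints: bottling, hops. The basis is B = [[5,3],[5,4]] with det 5.
Per unit decrease in hops, x* moves by d = (0.6, -1).
The basis stays optimal until fermentation becomes binding; allowable decrease = 3.5 kg.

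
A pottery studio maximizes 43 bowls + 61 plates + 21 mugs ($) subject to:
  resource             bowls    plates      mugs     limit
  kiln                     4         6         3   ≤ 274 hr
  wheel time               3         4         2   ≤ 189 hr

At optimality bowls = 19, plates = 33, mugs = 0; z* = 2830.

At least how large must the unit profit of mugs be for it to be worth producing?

Check each constraint at x*: kiln 274/274 (tight); wheel time 189/189 (tight).
The binding rows give the dual system: 4·y_kiln + 3·y_wheel time = 43 and 6·y_kiln + 4·y_wheel time = 61.
→ y_kiln = 5.5 and y_wheel time = 7.
mugs enters the basis when its profit ≥ yᵀa₃ = 5.5·3 + 7·2 = 30.5.

30.5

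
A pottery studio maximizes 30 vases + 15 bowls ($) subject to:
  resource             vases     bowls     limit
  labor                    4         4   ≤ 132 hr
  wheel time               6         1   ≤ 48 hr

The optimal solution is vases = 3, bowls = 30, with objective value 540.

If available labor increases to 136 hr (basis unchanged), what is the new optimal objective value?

Both labor and wheel time are binding at x*.
The binding rows give the dual system: 4·y_labor + 6·y_wheel time = 30 and 4·y_labor + 1·y_wheel time = 15.
→ y_labor = 3 and y_wheel time = 3.
Δz = y_labor·Δb = 3 × (4) = 12, so new z* = 540 + 12 = 552.

552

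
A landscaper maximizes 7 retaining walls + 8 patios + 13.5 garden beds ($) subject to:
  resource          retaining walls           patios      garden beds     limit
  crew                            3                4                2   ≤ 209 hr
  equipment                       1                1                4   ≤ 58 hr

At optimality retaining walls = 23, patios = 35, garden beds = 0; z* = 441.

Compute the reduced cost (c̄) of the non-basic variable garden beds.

-4.5

Check each constraint at x*: crew 209/209 (tight); equipment 58/58 (tight).
Dual feasibility on the basic columns requires 3·y_crew + 1·y_equipment = 7, 4·y_crew + 1·y_equipment = 8.
→ y_crew = 1 and y_equipment = 4.
Reduced cost of garden beds: c₃ − yᵀa₃ = 13.5 − (1·2 + 4·4) = 13.5 − 18 = -4.5.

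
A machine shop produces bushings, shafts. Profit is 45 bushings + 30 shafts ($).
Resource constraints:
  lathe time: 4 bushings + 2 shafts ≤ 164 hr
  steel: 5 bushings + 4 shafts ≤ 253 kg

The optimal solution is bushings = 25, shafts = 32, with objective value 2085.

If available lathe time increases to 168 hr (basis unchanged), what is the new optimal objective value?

Check each constraint at x*: lathe time 164/164 (tight); steel 253/253 (tight).
Dual feasibility on the basic columns requires 4·y_lathe time + 5·y_steel = 45, 2·y_lathe time + 4·y_steel = 30.
Solving: y_lathe time = 5, y_steel = 5.
Δz = y_lathe time·Δb = 5 × (4) = 20, so new z* = 2085 + 20 = 2105.

2105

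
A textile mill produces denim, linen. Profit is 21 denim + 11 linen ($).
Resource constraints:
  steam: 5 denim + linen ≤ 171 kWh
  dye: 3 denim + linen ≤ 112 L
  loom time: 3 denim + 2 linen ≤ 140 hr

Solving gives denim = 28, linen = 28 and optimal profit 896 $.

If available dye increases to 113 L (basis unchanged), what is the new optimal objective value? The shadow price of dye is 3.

899

Δb = 1, so new z* = 896 + (3)·(1) = 896 + 3 = 899.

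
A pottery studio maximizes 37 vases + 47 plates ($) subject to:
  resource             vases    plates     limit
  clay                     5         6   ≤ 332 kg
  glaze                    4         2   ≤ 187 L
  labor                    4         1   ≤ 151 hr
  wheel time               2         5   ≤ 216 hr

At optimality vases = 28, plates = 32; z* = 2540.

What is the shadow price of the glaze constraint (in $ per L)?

0

At the optimum: clay uses 332 of 332 (binding); glaze uses 176 of 187 (slack = 11); labor uses 144 of 151 (slack = 7); wheel time uses 216 of 216 (binding).
Since glaze, labor are not tight, their duals are 0.
Dual feasibility on the basic columns requires 5·y_clay + 2·y_wheel time = 37, 6·y_clay + 5·y_wheel time = 47.
This yields shadow prices y_clay = 7, y_wheel time = 1.
Shadow price of glaze = 0.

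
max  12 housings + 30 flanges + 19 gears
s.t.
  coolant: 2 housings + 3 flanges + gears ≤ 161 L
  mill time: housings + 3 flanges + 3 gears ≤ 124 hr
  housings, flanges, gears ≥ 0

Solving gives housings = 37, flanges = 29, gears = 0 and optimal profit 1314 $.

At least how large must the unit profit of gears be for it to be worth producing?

26

Both coolant and mill time are binding at x*.
Dual feasibility on the basic columns requires 2·y_coolant + 1·y_mill time = 12, 3·y_coolant + 3·y_mill time = 30.
Solving: y_coolant = 2, y_mill time = 8.
gears enters the basis when its profit ≥ yᵀa₃ = 2·1 + 8·3 = 26.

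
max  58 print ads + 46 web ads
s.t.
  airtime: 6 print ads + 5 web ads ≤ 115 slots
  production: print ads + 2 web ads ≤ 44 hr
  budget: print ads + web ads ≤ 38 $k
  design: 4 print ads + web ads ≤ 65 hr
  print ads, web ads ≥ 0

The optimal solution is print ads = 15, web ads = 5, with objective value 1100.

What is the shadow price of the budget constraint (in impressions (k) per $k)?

Check each constraint at x*: airtime 115/115 (tight); production 25/44 (slack 19); budget 20/38 (slack 18); design 65/65 (tight).
Slack constraints have shadow price 0 (complementary slackness).
The binding rows give the dual system: 6·y_airtime + 4·y_design = 58 and 5·y_airtime + 1·y_design = 46.
Solving: y_airtime = 9, y_design = 1.
Shadow price of budget = 0.

0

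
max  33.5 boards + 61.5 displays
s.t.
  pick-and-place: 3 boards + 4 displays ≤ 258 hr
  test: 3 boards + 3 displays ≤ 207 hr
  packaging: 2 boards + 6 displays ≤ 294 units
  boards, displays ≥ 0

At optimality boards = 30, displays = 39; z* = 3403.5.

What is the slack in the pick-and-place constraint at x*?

12

pick-and-place used = 3·30 + 4·39 = 246; slack = 258 − 246 = 12.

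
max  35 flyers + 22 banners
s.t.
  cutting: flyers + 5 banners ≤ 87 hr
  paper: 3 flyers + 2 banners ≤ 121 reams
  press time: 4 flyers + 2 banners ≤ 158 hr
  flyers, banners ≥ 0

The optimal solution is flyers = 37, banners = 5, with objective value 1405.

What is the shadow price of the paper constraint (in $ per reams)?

At the optimum: cutting uses 62 of 87 (slack = 25); paper uses 121 of 121 (binding); press time uses 158 of 158 (binding).
Since cutting is not tight, its dual is 0.
Dual feasibility on the basic columns requires 3·y_paper + 4·y_press time = 35, 2·y_paper + 2·y_press time = 22.
→ y_paper = 9 and y_press time = 2.
Shadow price of paper = 9.

9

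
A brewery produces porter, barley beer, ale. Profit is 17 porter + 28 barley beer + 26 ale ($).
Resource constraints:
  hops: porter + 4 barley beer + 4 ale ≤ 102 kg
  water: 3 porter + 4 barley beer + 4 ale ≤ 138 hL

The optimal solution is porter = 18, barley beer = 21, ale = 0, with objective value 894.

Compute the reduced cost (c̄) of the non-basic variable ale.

-2

Both hops and water are binding at x*.
Dual feasibility on the basic columns requires 1·y_hops + 3·y_water = 17, 4·y_hops + 4·y_water = 28.
→ y_hops = 2 and y_water = 5.
Reduced cost of ale: c₃ − yᵀa₃ = 26 − (2·4 + 5·4) = 26 − 28 = -2.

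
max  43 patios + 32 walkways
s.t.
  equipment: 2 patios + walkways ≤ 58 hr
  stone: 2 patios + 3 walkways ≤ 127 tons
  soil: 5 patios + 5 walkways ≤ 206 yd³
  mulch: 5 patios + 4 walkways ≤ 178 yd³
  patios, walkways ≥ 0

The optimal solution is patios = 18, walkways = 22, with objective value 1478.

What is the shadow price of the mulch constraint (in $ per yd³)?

Binding: equipment and mulch. Non-binding: stone (25 unused), soil (6 unused).
Since stone, soil are not tight, their duals are 0.
The binding rows give the dual system: 2·y_equipment + 5·y_mulch = 43 and 1·y_equipment + 4·y_mulch = 32.
This yields shadow prices y_equipment = 4, y_mulch = 7.
Shadow price of mulch = 7.

7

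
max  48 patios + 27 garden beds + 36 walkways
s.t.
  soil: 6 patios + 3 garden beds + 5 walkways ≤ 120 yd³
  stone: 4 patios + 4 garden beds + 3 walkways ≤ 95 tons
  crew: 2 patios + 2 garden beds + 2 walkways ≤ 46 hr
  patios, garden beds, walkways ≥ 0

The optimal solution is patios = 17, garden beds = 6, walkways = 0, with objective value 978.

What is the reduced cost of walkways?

-5

Check each constraint at x*: soil 120/120 (tight); stone 92/95 (slack 3); crew 46/46 (tight).
Since stone is not tight, its dual is 0.
The binding rows give the dual system: 6·y_soil + 2·y_crew = 48 and 3·y_soil + 2·y_crew = 27.
This yields shadow prices y_soil = 7, y_crew = 3.
Reduced cost of walkways: c₃ − yᵀa₃ = 36 − (7·5 + 3·2) = 36 − 41 = -5.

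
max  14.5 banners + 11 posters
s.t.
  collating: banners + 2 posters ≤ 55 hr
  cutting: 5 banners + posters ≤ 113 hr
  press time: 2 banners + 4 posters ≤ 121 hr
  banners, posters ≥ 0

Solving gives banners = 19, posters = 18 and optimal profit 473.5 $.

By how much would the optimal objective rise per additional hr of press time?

At the optimum: collating uses 55 of 55 (binding); cutting uses 113 of 113 (binding); press time uses 110 of 121 (slack = 11).
By complementary slackness, y = 0 for the non-binding constraint.
From A_Bᵀ y = c: 1·y_collating + 5·y_cutting = 14.5; 2·y_collating + 1·y_cutting = 11.
Solving: y_collating = 4.5, y_cutting = 2.
Shadow price of press time = 0.

0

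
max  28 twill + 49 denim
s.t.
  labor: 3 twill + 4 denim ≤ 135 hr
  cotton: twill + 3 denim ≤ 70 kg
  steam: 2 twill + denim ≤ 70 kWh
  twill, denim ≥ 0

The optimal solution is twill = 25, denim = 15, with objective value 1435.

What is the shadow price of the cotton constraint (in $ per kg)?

Binding: labor and cotton. Non-binding: steam (5 unused).
Slack constraints have shadow price 0 (complementary slackness).
Dual feasibility on the basic columns requires 3·y_labor + 1·y_cotton = 28, 4·y_labor + 3·y_cotton = 49.
This yields shadow prices y_labor = 7, y_cotton = 7.
Shadow price of cotton = 7.

7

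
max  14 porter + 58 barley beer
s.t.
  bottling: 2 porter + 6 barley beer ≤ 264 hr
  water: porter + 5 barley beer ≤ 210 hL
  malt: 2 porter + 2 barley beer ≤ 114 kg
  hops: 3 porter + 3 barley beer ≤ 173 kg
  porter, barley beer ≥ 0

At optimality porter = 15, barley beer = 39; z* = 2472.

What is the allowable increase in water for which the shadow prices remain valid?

10

Binding constraints: bottling, water. The basis is B = [[2,6],[1,5]] with det 4.
Per unit increase in water, x* moves by d = (-1.5, 0.5).
The basis stays optimal until porter reaches 0; allowable increase = 10 hL.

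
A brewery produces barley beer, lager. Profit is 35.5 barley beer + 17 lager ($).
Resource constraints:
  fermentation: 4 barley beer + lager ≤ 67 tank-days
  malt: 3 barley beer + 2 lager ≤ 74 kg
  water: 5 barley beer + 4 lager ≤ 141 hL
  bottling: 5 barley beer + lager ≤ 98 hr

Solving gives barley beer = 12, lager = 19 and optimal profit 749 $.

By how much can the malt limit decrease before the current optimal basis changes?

23.75

Binding constraints: fermentation, malt. The basis is B = [[4,1],[3,2]] with det 5.
Per unit decrease in malt, x* moves by d = (0.2, -0.8).
The basis stays optimal until lager reaches 0; allowable decrease = 23.75 kg.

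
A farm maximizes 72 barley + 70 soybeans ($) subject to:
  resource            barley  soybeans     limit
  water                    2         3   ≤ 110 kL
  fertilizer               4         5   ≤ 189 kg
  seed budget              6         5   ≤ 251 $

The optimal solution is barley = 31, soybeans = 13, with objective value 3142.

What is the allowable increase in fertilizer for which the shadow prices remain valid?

11.25

Binding constraints: fertilizer, seed budget. The basis is B = [[4,5],[6,5]] with det -10.
Per unit increase in fertilizer, x* moves by d = (-0.5, 0.6).
The basis stays optimal until water becomes binding; allowable increase = 11.25 kg.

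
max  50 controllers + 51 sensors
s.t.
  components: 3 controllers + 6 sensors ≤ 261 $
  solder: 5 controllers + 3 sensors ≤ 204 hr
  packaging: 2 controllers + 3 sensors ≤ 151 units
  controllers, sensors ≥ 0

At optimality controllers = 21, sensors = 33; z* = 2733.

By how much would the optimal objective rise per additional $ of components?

5

Check each constraint at x*: components 261/261 (tight); solder 204/204 (tight); packaging 141/151 (slack 10).
Since packaging is not tight, its dual is 0.
From A_Bᵀ y = c: 3·y_components + 5·y_solder = 50; 6·y_components + 3·y_solder = 51.
Solving: y_components = 5, y_solder = 7.
Shadow price of components = 5.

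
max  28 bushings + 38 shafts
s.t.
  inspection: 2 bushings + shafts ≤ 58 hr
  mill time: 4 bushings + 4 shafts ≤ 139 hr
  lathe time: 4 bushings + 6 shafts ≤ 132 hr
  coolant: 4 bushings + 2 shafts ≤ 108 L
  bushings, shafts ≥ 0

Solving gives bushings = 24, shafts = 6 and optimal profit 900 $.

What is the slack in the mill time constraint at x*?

mill time used = 4·24 + 4·6 = 120; slack = 139 − 120 = 19.

19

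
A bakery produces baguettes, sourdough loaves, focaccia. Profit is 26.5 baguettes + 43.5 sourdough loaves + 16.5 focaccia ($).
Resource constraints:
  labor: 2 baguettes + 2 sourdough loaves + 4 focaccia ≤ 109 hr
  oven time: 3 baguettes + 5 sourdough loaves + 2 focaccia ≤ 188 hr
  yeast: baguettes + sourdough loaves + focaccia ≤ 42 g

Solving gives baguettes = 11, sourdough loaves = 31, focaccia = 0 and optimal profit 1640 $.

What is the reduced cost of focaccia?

Check each constraint at x*: labor 84/109 (slack 25); oven time 188/188 (tight); yeast 42/42 (tight).
Slack constraints have shadow price 0 (complementary slackness).
Dual feasibility on the basic columns requires 3·y_oven time + 1·y_yeast = 26.5, 5·y_oven time + 1·y_yeast = 43.5.
Solving: y_oven time = 8.5, y_yeast = 1.
Reduced cost of focaccia: c₃ − yᵀa₃ = 16.5 − (8.5·2 + 1·1) = 16.5 − 18 = -1.5.

-1.5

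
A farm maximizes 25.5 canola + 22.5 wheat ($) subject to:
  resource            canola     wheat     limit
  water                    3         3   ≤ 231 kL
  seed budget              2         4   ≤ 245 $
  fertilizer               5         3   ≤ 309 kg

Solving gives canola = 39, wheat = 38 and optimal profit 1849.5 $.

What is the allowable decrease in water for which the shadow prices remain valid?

45.6

Binding constraints: water, fertilizer. The basis is B = [[3,3],[5,3]] with det -6.
Per unit decrease in water, x* moves by d = (0.5, -0.8333).
The basis stays optimal until wheat reaches 0; allowable decrease = 45.6 kL.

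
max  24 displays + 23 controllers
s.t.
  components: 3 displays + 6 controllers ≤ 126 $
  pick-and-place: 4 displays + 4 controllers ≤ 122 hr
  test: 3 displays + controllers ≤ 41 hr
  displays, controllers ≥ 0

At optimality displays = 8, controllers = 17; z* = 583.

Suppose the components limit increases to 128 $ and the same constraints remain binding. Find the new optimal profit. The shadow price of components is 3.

589

Δb = 2, so new z* = 583 + (3)·(2) = 583 + 6 = 589.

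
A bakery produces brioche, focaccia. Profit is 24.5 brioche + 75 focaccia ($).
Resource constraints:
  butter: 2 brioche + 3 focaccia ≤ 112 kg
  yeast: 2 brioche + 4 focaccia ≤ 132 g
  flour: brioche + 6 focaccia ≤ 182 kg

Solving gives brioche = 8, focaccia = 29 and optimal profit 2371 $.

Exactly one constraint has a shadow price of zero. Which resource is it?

butter

butter: 103/112 (slack 9)
yeast: 132/132 (binding)
flour: 182/182 (binding)
By complementary slackness, a constraint with positive slack has shadow price 0 → butter.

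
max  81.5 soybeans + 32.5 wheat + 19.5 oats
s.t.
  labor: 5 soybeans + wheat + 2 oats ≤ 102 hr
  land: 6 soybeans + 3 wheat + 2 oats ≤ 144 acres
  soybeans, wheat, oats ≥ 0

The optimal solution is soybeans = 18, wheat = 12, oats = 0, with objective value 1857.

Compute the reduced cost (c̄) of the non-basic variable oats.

Both labor and land are binding at x*.
Dual feasibility on the basic columns requires 5·y_labor + 6·y_land = 81.5, 1·y_labor + 3·y_land = 32.5.
This yields shadow prices y_labor = 5.5, y_land = 9.
Reduced cost of oats: c₃ − yᵀa₃ = 19.5 − (5.5·2 + 9·2) = 19.5 − 29 = -9.5.

-9.5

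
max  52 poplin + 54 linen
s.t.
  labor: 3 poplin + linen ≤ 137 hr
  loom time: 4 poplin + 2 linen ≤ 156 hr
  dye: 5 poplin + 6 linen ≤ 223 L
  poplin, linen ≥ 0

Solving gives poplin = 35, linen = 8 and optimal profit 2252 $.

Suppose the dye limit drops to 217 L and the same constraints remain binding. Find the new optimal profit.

2204

At the optimum: labor uses 113 of 137 (slack = 24); loom time uses 156 of 156 (binding); dye uses 223 of 223 (binding).
Slack constraints have shadow price 0 (complementary slackness).
From A_Bᵀ y = c: 4·y_loom time + 5·y_dye = 52; 2·y_loom time + 6·y_dye = 54.
This yields shadow prices y_loom time = 3, y_dye = 8.
Δz = y_dye·Δb = 8 × (-6) = -48, so new z* = 2252 − 48 = 2204.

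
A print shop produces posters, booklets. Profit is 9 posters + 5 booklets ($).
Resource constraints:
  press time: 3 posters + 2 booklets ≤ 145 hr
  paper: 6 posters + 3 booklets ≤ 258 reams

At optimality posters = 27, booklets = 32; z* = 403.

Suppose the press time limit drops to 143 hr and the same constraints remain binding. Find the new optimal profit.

401

Both press time and paper are binding at x*.
The binding rows give the dual system: 3·y_press time + 6·y_paper = 9 and 2·y_press time + 3·y_paper = 5.
Solving: y_press time = 1, y_paper = 1.
Δz = y_press time·Δb = 1 × (-2) = -2, so new z* = 403 − 2 = 401.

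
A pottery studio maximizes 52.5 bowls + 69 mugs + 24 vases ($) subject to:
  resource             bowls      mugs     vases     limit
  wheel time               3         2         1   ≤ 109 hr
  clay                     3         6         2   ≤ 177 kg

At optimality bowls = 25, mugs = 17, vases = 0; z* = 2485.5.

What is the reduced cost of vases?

-2

Both wheel time and clay are binding at x*.
Dual feasibility on the basic columns requires 3·y_wheel time + 3·y_clay = 52.5, 2·y_wheel time + 6·y_clay = 69.
This yields shadow prices y_wheel time = 9, y_clay = 8.5.
Reduced cost of vases: c₃ − yᵀa₃ = 24 − (9·1 + 8.5·2) = 24 − 26 = -2.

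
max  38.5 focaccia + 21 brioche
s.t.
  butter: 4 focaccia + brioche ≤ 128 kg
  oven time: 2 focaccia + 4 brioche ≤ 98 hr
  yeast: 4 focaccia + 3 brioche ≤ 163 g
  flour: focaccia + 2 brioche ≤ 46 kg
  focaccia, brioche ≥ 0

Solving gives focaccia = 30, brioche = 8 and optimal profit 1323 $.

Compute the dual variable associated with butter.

At the optimum: butter uses 128 of 128 (binding); oven time uses 92 of 98 (slack = 6); yeast uses 144 of 163 (slack = 19); flour uses 46 of 46 (binding).
Slack constraints have shadow price 0 (complementary slackness).
From A_Bᵀ y = c: 4·y_butter + 1·y_flour = 38.5; 1·y_butter + 2·y_flour = 21.
Solving: y_butter = 8, y_flour = 6.5.
Shadow price of butter = 8.

8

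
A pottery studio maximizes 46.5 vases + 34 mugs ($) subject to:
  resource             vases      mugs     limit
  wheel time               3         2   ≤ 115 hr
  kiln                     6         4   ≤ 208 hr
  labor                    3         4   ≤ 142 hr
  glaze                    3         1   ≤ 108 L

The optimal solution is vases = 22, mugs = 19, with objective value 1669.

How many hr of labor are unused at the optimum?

labor used = 3·22 + 4·19 = 142; slack = 142 − 142 = 0.

0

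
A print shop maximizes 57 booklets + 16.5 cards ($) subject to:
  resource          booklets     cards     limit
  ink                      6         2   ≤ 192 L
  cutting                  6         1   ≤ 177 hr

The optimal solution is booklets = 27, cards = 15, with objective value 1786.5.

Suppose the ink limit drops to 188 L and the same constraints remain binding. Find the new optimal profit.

1758.5

Check each constraint at x*: ink 192/192 (tight); cutting 177/177 (tight).
The binding rows give the dual system: 6·y_ink + 6·y_cutting = 57 and 2·y_ink + 1·y_cutting = 16.5.
This yields shadow prices y_ink = 7, y_cutting = 2.5.
Δz = y_ink·Δb = 7 × (-4) = -28, so new z* = 1786.5 − 28 = 1758.5.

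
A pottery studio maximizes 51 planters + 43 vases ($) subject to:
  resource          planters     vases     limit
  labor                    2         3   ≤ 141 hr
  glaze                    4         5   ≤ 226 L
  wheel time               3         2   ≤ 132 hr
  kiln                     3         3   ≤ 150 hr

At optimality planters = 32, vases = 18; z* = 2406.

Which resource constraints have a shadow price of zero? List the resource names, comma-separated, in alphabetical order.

labor: 118/141 (slack 23)
glaze: 218/226 (slack 8)
wheel time: 132/132 (binding)
kiln: 150/150 (binding)
By complementary slackness, a constraint with positive slack has shadow price 0 → glaze, labor.

glaze, labor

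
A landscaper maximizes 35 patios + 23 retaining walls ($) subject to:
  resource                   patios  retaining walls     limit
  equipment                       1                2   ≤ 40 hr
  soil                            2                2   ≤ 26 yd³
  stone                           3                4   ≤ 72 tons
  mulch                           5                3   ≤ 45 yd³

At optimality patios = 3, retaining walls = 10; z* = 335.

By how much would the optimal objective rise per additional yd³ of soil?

2.5

Check each constraint at x*: equipment 23/40 (slack 17); soil 26/26 (tight); stone 49/72 (slack 23); mulch 45/45 (tight).
Since equipment, stone are not tight, their duals are 0.
The binding rows give the dual system: 2·y_soil + 5·y_mulch = 35 and 2·y_soil + 3·y_mulch = 23.
This yields shadow prices y_soil = 2.5, y_mulch = 6.
Shadow price of soil = 2.5.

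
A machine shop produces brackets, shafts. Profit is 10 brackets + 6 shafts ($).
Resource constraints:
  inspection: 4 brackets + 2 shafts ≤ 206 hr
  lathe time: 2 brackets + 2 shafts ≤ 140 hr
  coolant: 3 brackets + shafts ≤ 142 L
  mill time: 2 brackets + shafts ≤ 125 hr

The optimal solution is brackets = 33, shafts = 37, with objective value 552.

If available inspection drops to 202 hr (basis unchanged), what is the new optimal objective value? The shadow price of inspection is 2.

Δb = -4, so new z* = 552 + (2)·(-4) = 552 − 8 = 544.

544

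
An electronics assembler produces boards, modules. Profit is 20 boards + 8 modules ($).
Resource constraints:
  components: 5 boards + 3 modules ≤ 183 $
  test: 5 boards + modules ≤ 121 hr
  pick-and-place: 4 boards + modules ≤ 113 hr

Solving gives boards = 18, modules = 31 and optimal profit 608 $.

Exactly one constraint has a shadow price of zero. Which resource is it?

pick-and-place

components: 183/183 (binding)
test: 121/121 (binding)
pick-and-place: 103/113 (slack 10)
By complementary slackness, a constraint with positive slack has shadow price 0 → pick-and-place.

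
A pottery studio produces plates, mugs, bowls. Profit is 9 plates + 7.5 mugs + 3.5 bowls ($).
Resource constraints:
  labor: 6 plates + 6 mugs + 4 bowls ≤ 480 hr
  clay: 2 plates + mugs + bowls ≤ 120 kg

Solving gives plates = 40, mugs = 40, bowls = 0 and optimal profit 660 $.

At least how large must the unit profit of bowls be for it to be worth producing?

Check each constraint at x*: labor 480/480 (tight); clay 120/120 (tight).
The binding rows give the dual system: 6·y_labor + 2·y_clay = 9 and 6·y_labor + 1·y_clay = 7.5.
This yields shadow prices y_labor = 1, y_clay = 1.5.
bowls enters the basis when its profit ≥ yᵀa₃ = 1·4 + 1.5·1 = 5.5.

5.5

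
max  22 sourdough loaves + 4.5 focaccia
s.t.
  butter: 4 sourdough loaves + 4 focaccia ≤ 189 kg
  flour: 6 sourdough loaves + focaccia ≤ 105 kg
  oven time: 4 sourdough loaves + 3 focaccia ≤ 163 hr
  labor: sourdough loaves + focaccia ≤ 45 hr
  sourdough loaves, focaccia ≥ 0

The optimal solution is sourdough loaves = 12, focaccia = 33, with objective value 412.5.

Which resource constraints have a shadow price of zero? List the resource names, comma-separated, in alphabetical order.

butter, oven time

butter: 180/189 (slack 9)
flour: 105/105 (binding)
oven time: 147/163 (slack 16)
labor: 45/45 (binding)
By complementary slackness, a constraint with positive slack has shadow price 0 → butter, oven time.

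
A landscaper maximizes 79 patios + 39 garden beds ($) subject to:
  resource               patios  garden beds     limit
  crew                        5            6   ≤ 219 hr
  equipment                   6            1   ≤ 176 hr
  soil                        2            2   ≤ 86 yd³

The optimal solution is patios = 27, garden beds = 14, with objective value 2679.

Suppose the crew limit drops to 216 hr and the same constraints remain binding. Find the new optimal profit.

Check each constraint at x*: crew 219/219 (tight); equipment 176/176 (tight); soil 82/86 (slack 4).
Since soil is not tight, its dual is 0.
From A_Bᵀ y = c: 5·y_crew + 6·y_equipment = 79; 6·y_crew + 1·y_equipment = 39.
This yields shadow prices y_crew = 5, y_equipment = 9.
Δz = y_crew·Δb = 5 × (-3) = -15, so new z* = 2679 − 15 = 2664.

2664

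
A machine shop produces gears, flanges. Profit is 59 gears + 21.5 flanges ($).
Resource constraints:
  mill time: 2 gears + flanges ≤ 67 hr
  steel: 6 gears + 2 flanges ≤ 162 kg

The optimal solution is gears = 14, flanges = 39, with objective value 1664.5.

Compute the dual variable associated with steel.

At the optimum: mill time uses 67 of 67 (binding); steel uses 162 of 162 (binding).
Dual feasibility on the basic columns requires 2·y_mill time + 6·y_steel = 59, 1·y_mill time + 2·y_steel = 21.5.
This yields shadow prices y_mill time = 5.5, y_steel = 8.
Shadow price of steel = 8.

8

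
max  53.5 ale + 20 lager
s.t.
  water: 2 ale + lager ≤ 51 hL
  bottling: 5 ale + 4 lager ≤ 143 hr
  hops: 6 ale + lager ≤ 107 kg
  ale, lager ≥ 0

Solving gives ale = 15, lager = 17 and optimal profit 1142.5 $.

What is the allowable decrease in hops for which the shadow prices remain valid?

71.25

Binding constraints: bottling, hops. The basis is B = [[5,4],[6,1]] with det -19.
Per unit decrease in hops, x* moves by d = (-0.2105, 0.2632).
The basis stays optimal until ale reaches 0; allowable decrease = 71.25 kg.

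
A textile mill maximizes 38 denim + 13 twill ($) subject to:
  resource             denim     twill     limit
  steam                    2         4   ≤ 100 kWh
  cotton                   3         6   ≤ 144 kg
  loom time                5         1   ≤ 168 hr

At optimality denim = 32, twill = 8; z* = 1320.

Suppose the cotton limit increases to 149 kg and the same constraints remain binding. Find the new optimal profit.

1325

Binding: cotton and loom time. Non-binding: steam (4 unused).
Since steam is not tight, its dual is 0.
Dual feasibility on the basic columns requires 3·y_cotton + 5·y_loom time = 38, 6·y_cotton + 1·y_loom time = 13.
→ y_cotton = 1 and y_loom time = 7.
Δz = y_cotton·Δb = 1 × (5) = 5, so new z* = 1320 + 5 = 1325.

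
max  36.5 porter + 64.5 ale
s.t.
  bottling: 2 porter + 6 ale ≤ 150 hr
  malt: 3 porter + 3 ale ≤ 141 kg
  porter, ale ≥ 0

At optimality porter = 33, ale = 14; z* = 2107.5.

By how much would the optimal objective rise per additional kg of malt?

At the optimum: bottling uses 150 of 150 (binding); malt uses 141 of 141 (binding).
From A_Bᵀ y = c: 2·y_bottling + 3·y_malt = 36.5; 6·y_bottling + 3·y_malt = 64.5.
Solving: y_bottling = 7, y_malt = 7.5.
Shadow price of malt = 7.5.

7.5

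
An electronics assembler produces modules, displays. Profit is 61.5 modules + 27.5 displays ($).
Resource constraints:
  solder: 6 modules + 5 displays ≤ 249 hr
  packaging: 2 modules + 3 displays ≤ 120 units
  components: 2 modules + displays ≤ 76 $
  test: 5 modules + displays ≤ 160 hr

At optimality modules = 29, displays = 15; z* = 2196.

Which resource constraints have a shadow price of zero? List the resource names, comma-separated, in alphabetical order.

solder: 249/249 (binding)
packaging: 103/120 (slack 17)
components: 73/76 (slack 3)
test: 160/160 (binding)
By complementary slackness, a constraint with positive slack has shadow price 0 → components, packaging.

components, packaging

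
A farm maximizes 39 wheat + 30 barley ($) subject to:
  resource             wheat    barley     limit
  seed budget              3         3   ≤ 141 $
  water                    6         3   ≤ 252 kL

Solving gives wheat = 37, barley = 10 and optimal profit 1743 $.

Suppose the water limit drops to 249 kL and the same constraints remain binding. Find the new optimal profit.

At the optimum: seed budget uses 141 of 141 (binding); water uses 252 of 252 (binding).
The binding rows give the dual system: 3·y_seed budget + 6·y_water = 39 and 3·y_seed budget + 3·y_water = 30.
→ y_seed budget = 7 and y_water = 3.
Δz = y_water·Δb = 3 × (-3) = -9, so new z* = 1743 − 9 = 1734.

1734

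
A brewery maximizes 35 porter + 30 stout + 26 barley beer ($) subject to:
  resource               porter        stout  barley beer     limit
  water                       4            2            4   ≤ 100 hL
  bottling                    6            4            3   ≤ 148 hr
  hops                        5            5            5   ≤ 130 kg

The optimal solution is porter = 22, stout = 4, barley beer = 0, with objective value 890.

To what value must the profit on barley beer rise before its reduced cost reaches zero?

Check each constraint at x*: water 96/100 (slack 4); bottling 148/148 (tight); hops 130/130 (tight).
Slack constraints have shadow price 0 (complementary slackness).
Dual feasibility on the basic columns requires 6·y_bottling + 5·y_hops = 35, 4·y_bottling + 5·y_hops = 30.
→ y_bottling = 2.5 and y_hops = 4.
barley beer enters the basis when its profit ≥ yᵀa₃ = 2.5·3 + 4·5 = 27.5.

27.5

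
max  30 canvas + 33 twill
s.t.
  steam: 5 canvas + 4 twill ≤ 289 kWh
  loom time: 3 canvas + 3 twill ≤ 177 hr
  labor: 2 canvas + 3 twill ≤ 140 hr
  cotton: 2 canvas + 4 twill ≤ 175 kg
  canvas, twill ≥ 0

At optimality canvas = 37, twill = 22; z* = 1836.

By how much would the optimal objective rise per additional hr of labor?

Check each constraint at x*: steam 273/289 (slack 16); loom time 177/177 (tight); labor 140/140 (tight); cotton 162/175 (slack 13).
Slack constraints have shadow price 0 (complementary slackness).
The binding rows give the dual system: 3·y_loom time + 2·y_labor = 30 and 3·y_loom time + 3·y_labor = 33.
Solving: y_loom time = 8, y_labor = 3.
Shadow price of labor = 3.

3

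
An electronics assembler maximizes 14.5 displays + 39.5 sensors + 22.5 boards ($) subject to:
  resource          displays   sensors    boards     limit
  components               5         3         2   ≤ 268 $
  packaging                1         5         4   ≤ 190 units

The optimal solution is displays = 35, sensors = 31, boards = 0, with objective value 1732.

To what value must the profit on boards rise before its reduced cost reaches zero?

31

Both components and packaging are binding at x*.
Dual feasibility on the basic columns requires 5·y_components + 1·y_packaging = 14.5, 3·y_components + 5·y_packaging = 39.5.
This yields shadow prices y_components = 1.5, y_packaging = 7.
boards enters the basis when its profit ≥ yᵀa₃ = 1.5·2 + 7·4 = 31.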